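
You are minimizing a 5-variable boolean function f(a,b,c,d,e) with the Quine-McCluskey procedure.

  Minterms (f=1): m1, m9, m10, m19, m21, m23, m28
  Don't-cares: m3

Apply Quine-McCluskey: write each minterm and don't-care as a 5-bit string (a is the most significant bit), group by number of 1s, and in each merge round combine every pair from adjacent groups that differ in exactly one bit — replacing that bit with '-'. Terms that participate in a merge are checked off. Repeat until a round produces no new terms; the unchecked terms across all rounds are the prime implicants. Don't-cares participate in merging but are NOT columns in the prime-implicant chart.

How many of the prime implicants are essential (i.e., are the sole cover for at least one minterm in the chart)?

4

[col 0] 00001*, 00011*, 01001*, 01010, 10011*, 10101*, 10111*, 11100
[col 1] -0011, 0-001, 000-1, 10-11, 101-1
Prime implicants: -0011, 0-001, 000-1, 01010, 10-11, 101-1, 11100
PI chart (minterm → PIs covering it):
  1 | 0-001,000-1
  9 | 0-001  (sole → essential)
  10 | 01010  (sole → essential)
  19 | -0011,10-11
  21 | 101-1  (sole → essential)
  23 | 10-11,101-1
  28 | 11100  (sole → essential)
Essential prime implicants: 0-001, 01010, 101-1, 11100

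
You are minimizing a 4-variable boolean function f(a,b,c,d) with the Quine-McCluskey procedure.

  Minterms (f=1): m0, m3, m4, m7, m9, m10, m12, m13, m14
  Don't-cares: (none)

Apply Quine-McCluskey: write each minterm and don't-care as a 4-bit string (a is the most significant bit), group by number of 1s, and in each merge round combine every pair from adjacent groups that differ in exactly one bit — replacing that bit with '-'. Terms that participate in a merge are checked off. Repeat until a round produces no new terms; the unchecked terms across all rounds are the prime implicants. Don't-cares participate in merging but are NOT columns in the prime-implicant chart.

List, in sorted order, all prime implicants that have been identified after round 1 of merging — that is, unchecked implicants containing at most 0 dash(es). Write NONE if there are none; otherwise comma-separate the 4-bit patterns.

NONE

size-2^0 implicants → 0000(✓)  0011(✓)  0100(✓)  0111(✓)  1001(✓)  1010(✓)  1100(✓)  1101(✓)  1110(✓)
size-2^1 implicants → -100  0-00  0-11  1-01  1-10  11-0  110-
Unchecked terms (primes): -100, 0-00, 0-11, 1-01, 1-10, 11-0, 110-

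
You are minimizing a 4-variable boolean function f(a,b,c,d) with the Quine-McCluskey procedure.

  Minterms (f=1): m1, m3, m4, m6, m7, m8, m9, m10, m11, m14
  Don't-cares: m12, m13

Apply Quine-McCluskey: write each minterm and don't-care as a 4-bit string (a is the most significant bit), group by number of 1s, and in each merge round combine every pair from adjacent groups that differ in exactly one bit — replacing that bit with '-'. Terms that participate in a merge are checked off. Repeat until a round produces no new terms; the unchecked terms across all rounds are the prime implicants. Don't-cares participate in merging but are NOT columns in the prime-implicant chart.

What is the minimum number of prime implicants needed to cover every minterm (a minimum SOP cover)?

4

Round 0: 0001✓ 0011✓ 0100✓ 0110✓ 0111✓ 1000✓ 1001✓ 1010✓ 1011✓ 1100✓ 1101✓ 1110✓
Round 1: -001✓ -011✓ -100✓ -110✓ 0-11 00-1✓ 01-0✓ 011- 1-00✓ 1-01✓ 1-10✓ 10-0✓ 10-1✓ 100-✓ 101-✓ 11-0✓ 110-✓
Round 2: -0-1 -1-0 1--0 1-0- 10--
PIs = {-0-1, -1-0, 0-11, 011-, 1--0, 1-0-, 10--}
Coverage chart:
  m1: -0-1 ←essential
  m3: -0-1,0-11
  m4: -1-0 ←essential
  m6: -1-0,011-
  m7: 0-11,011-
  m8: 1--0,1-0-,10--
  m9: -0-1,1-0-,10--
  m10: 1--0,10--
  m11: -0-1,10--
  m14: -1-0,1--0
Essential: -0-1, -1-0
Petrick residual → 0-11, 1--0
Min cover (4 terms): b'd + bd' + a'cd + ad'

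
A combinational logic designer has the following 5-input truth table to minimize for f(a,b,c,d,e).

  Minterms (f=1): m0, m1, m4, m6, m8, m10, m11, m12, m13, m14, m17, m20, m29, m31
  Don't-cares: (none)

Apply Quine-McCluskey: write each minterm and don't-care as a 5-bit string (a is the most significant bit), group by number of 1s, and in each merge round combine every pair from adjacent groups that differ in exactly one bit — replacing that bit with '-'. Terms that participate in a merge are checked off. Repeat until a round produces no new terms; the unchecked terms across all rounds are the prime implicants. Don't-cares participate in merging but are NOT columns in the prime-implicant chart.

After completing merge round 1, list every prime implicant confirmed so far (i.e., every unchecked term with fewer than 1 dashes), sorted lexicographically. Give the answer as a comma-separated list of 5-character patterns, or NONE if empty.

size-2^0 implicants → 00000(✓)  00001(✓)  00100(✓)  00110(✓)  01000(✓)  01010(✓)  01011(✓)  01100(✓)  01101(✓)  01110(✓)  10001(✓)  10100(✓)  11101(✓)  11111(✓)
size-2^1 implicants → -0001  -0100  -1101  0-000(✓)  0-100(✓)  0-110(✓)  00-00(✓)  0000-  001-0(✓)  01-00(✓)  01-10(✓)  010-0(✓)  0101-  011-0(✓)  0110-  111-1
size-2^2 implicants → 0--00  0-1-0  01--0
Unchecked terms (primes): -0001, -0100, -1101, 0--00, 0-1-0, 0000-, 01--0, 0101-, 0110-, 111-1

NONE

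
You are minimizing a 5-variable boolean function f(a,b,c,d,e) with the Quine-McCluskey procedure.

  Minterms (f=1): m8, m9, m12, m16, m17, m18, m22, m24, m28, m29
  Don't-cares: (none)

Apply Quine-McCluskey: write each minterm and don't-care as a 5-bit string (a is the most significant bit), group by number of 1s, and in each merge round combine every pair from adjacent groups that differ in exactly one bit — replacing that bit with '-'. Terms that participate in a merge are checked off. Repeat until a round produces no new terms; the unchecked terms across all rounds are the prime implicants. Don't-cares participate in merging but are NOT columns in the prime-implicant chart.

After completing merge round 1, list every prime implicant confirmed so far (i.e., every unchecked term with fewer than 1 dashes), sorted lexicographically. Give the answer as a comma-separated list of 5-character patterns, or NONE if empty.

NONE

Round 0: 01000✓ 01001✓ 01100✓ 10000✓ 10001✓ 10010✓ 10110✓ 11000✓ 11100✓ 11101✓
Round 1: -1000✓ -1100✓ 01-00✓ 0100- 1-000 10-10 100-0 1000- 11-00✓ 1110-
Round 2: -1-00
PIs = {-1-00, 0100-, 1-000, 10-10, 100-0, 1000-, 1110-}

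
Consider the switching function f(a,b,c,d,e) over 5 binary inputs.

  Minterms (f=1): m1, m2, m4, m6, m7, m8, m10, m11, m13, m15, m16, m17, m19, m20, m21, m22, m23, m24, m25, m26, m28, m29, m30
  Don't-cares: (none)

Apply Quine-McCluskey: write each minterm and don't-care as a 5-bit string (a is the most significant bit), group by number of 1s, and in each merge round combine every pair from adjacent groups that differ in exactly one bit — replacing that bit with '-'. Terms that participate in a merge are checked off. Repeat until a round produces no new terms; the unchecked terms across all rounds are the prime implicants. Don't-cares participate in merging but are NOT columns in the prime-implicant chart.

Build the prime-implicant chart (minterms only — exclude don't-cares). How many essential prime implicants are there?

[col 0] 00001*, 00010*, 00100*, 00110*, 00111*, 01000*, 01010*, 01011*, 01101*, 01111*, 10000*, 10001*, 10011*, 10100*, 10101*, 10110*, 10111*, 11000*, 11001*, 11010*, 11100*, 11101*, 11110*
[col 1] -0001, -0100*, -0110*, -0111*, -1000*, -1010*, -1101, 0-010, 0-111, 00-10, 001-0*, 0011-*, 01-11, 010-0*, 0101-, 011-1, 1-000*, 1-001*, 1-100*, 1-101*, 1-110*, 10-00*, 10-01*, 10-11*, 100-1*, 1000-*, 101-0*, 101-1*, 1010-*, 1011-*, 11-00*, 11-01*, 11-10*, 110-0*, 1100-*, 111-0*, 1110-*
[col 2] -01-0, -011-, -10-0, 1--00*, 1--01*, 1-00-*, 1-1-0, 1-10-*, 10--1, 10-0-*, 101--, 11--0, 11-0-*
[col 3] 1--0-
Prime implicants: -0001, -01-0, -011-, -10-0, -1101, 0-010, 0-111, 00-10, 01-11, 0101-, 011-1, 1--0-, 1-1-0, 10--1, 101--, 11--0
PI chart (minterm → PIs covering it):
  1 | -0001  (sole → essential)
  2 | 0-010,00-10
  4 | -01-0  (sole → essential)
  6 | -01-0,-011-,00-10
  7 | -011-,0-111
  8 | -10-0  (sole → essential)
  10 | -10-0,0-010,0101-
  11 | 01-11,0101-
  13 | -1101,011-1
  15 | 0-111,01-11,011-1
  16 | 1--0-  (sole → essential)
  17 | -0001,1--0-,10--1
  19 | 10--1  (sole → essential)
  20 | -01-0,1--0-,1-1-0,101--
  21 | 1--0-,10--1,101--
  22 | -01-0,-011-,1-1-0,101--
  23 | -011-,10--1,101--
  24 | -10-0,1--0-,11--0
  25 | 1--0-  (sole → essential)
  26 | -10-0,11--0
  28 | 1--0-,1-1-0,11--0
  29 | -1101,1--0-
  30 | 1-1-0,11--0
Essential prime implicants: -0001, -01-0, -10-0, 1--0-, 10--1

5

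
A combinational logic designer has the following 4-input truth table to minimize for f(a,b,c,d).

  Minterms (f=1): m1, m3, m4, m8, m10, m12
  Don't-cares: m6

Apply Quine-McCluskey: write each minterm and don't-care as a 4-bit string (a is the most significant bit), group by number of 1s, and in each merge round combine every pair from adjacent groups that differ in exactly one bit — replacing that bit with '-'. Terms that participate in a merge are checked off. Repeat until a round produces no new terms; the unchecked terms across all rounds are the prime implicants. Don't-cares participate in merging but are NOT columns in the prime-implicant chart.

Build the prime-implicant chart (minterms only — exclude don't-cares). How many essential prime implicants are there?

2

Round 0: 0001✓ 0011✓ 0100✓ 0110✓ 1000✓ 1010✓ 1100✓
Round 1: -100 00-1 01-0 1-00 10-0
PIs = {-100, 00-1, 01-0, 1-00, 10-0}
Coverage chart:
  m1: 00-1 ←essential
  m3: 00-1 ←essential
  m4: -100,01-0
  m8: 1-00,10-0
  m10: 10-0 ←essential
  m12: -100,1-00
Essential: 00-1, 10-0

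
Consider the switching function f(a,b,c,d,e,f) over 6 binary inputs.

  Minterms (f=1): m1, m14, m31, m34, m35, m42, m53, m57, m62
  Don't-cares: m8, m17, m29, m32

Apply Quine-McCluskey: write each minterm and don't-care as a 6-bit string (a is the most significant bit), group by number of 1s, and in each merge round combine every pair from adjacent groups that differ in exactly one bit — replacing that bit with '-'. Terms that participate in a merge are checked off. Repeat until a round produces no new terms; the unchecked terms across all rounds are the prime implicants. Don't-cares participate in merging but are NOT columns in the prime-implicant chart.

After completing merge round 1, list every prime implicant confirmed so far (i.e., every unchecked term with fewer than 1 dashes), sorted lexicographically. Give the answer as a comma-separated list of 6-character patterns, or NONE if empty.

Round 0: 000001✓ 001000 001110 010001✓ 011101✓ 011111✓ 100000✓ 100010✓ 100011✓ 101010✓ 110101 111001 111110
Round 1: 0-0001 0111-1 10-010 1000-0 10001-
PIs = {0-0001, 001000, 001110, 0111-1, 10-010, 1000-0, 10001-, 110101, 111001, 111110}

001000, 001110, 110101, 111001, 111110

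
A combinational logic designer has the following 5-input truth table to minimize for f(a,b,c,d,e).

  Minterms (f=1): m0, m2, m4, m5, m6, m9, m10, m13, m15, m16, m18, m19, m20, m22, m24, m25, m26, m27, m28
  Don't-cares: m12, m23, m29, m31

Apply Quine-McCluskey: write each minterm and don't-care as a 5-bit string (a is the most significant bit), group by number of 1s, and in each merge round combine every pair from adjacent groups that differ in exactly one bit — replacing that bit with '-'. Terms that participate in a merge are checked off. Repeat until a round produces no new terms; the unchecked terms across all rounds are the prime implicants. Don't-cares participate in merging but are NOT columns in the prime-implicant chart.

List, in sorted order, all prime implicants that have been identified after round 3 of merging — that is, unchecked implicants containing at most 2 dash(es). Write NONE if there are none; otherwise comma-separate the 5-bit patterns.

[col 0] 00000*, 00010*, 00100*, 00101*, 00110*, 01001*, 01010*, 01100*, 01101*, 01111*, 10000*, 10010*, 10011*, 10100*, 10110*, 10111*, 11000*, 11001*, 11010*, 11011*, 11100*, 11101*, 11111*
[col 1] -0000*, -0010*, -0100*, -0110*, -1001*, -1010*, -1100*, -1101*, -1111*, 0-010*, 0-100*, 0-101*, 00-00*, 00-10*, 000-0*, 001-0*, 0010-*, 01-01*, 011-1*, 0110-*, 1-000*, 1-010*, 1-011*, 1-100*, 1-111*, 10-00*, 10-10*, 10-11*, 100-0*, 1001-*, 101-0*, 1011-*, 11-00*, 11-01*, 11-11*, 110-0*, 110-1*, 1100-*, 1101-*, 111-1*, 1110-*
[col 2] --010, --100, -0-00*, -0-10*, -00-0*, -01-0*, -1-01, -11-1, -110-, 0-10-, 00--0*, 1--00, 1--11, 1-0-0, 1-01-, 10--0*, 10-1-, 11--1, 11-0-, 110--
[col 3] -0--0
Prime implicants: --010, --100, -0--0, -1-01, -11-1, -110-, 0-10-, 1--00, 1--11, 1-0-0, 1-01-, 10-1-, 11--1, 11-0-, 110--

--010, --100, -1-01, -11-1, -110-, 0-10-, 1--00, 1--11, 1-0-0, 1-01-, 10-1-, 11--1, 11-0-, 110--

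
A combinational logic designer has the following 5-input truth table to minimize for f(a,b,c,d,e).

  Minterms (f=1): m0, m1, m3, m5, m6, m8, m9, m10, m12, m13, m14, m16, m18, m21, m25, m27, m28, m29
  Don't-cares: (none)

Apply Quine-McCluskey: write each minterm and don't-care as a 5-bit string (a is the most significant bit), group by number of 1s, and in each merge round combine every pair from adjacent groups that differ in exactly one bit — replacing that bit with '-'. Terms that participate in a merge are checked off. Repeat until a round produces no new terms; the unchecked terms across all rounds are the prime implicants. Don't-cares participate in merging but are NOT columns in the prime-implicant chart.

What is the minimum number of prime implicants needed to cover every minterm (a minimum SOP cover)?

[col 0] 00000*, 00001*, 00011*, 00101*, 00110*, 01000*, 01001*, 01010*, 01100*, 01101*, 01110*, 10000*, 10010*, 10101*, 11001*, 11011*, 11100*, 11101*
[col 1] -0000, -0101*, -1001*, -1100*, -1101*, 0-000*, 0-001*, 0-101*, 0-110, 00-01*, 000-1, 0000-*, 01-00*, 01-01*, 01-10*, 010-0*, 0100-*, 011-0*, 0110-*, 1-101*, 100-0, 11-01*, 110-1, 1110-*
[col 2] --101, -1-01, -110-, 0--01, 0-00-, 01--0, 01-0-
Prime implicants: --101, -0000, -1-01, -110-, 0--01, 0-00-, 0-110, 000-1, 01--0, 01-0-, 100-0, 110-1
PI chart (minterm → PIs covering it):
  0 | -0000,0-00-
  1 | 0--01,0-00-,000-1
  3 | 000-1  (sole → essential)
  5 | --101,0--01
  6 | 0-110  (sole → essential)
  8 | 0-00-,01--0,01-0-
  9 | -1-01,0--01,0-00-,01-0-
  10 | 01--0  (sole → essential)
  12 | -110-,01--0,01-0-
  13 | --101,-1-01,-110-,0--01,01-0-
  14 | 0-110,01--0
  16 | -0000,100-0
  18 | 100-0  (sole → essential)
  21 | --101  (sole → essential)
  25 | -1-01,110-1
  27 | 110-1  (sole → essential)
  28 | -110-  (sole → essential)
  29 | --101,-1-01,-110-
Essential prime implicants: --101, -110-, 0-110, 000-1, 01--0, 100-0, 110-1
Petrick residual → 0-00-
Minimum SOP uses 8 PIs: cd'e + bcd' + a'c'd' + a'cde' + a'b'c'e + a'be' + ab'c'e' + abc'e

8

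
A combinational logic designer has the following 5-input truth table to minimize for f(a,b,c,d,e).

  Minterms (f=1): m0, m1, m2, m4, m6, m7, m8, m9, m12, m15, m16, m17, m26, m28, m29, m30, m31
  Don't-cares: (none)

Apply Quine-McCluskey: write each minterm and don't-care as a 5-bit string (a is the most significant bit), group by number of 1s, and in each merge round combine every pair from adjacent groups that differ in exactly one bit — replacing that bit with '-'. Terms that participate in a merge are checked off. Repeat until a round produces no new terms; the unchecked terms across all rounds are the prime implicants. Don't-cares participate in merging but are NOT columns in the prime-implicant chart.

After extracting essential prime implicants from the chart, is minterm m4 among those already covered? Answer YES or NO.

Round 0: 00000✓ 00001✓ 00010✓ 00100✓ 00110✓ 00111✓ 01000✓ 01001✓ 01100✓ 01111✓ 10000✓ 10001✓ 11010✓ 11100✓ 11101✓ 11110✓ 11111✓
Round 1: -0000✓ -0001✓ -1100 -1111 0-000✓ 0-001✓ 0-100✓ 0-111 00-00✓ 00-10✓ 000-0✓ 0000-✓ 001-0✓ 0011- 01-00✓ 0100-✓ 1000-✓ 11-10 111-0✓ 111-1✓ 1110-✓ 1111-✓
Round 2: -000- 0--00 0-00- 00--0 111--
PIs = {-000-, -1100, -1111, 0--00, 0-00-, 0-111, 00--0, 0011-, 11-10, 111--}
Coverage chart:
  m0: -000-,0--00,0-00-,00--0
  m1: -000-,0-00-
  m2: 00--0 ←essential
  m4: 0--00,00--0
  m6: 00--0,0011-
  m7: 0-111,0011-
  m8: 0--00,0-00-
  m9: 0-00- ←essential
  m12: -1100,0--00
  m15: -1111,0-111
  m16: -000- ←essential
  m17: -000- ←essential
  m26: 11-10 ←essential
  m28: -1100,111--
  m29: 111-- ←essential
  m30: 11-10,111--
  m31: -1111,111--
Essential: -000-, 0-00-, 00--0, 11-10, 111--

YES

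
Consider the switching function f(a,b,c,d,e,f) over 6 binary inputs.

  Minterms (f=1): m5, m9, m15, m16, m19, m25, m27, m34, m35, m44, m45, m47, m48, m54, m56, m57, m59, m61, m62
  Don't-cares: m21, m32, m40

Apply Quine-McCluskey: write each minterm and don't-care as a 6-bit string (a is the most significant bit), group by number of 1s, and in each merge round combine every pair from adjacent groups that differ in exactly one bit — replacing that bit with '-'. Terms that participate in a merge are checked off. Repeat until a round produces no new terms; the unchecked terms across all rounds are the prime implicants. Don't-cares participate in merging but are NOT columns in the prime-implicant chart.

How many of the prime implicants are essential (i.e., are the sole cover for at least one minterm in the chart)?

size-2^0 implicants → 000101(✓)  001001(✓)  001111(✓)  010000(✓)  010011(✓)  010101(✓)  011001(✓)  011011(✓)  100000(✓)  100010(✓)  100011(✓)  101000(✓)  101100(✓)  101101(✓)  101111(✓)  110000(✓)  110110(✓)  111000(✓)  111001(✓)  111011(✓)  111101(✓)  111110(✓)
size-2^1 implicants → -01111  -10000  -11001(✓)  -11011(✓)  0-0101  0-1001  01-011  0110-1(✓)  1-0000(✓)  1-1000(✓)  1-1101  10-000(✓)  1000-0  10001-  101-00  1011-1  10110-  11-000(✓)  11-110  111-01  1110-1(✓)  11100-
size-2^2 implicants → -110-1  1--000
Unchecked terms (primes): -01111, -10000, -110-1, 0-0101, 0-1001, 01-011, 1--000, 1-1101, 1000-0, 10001-, 101-00, 1011-1, 10110-, 11-110, 111-01, 11100-
Minterm coverage:
  m5 ⊆ 0-0101 [E]
  m9 ⊆ 0-1001 [E]
  m15 ⊆ -01111 [E]
  m16 ⊆ -10000 [E]
  m19 ⊆ 01-011 [E]
  m25 ⊆ -110-1,0-1001
  m27 ⊆ -110-1,01-011
  m34 ⊆ 1000-0,10001-
  m35 ⊆ 10001- [E]
  m44 ⊆ 101-00,10110-
  m45 ⊆ 1-1101,1011-1,10110-
  m47 ⊆ -01111,1011-1
  m48 ⊆ -10000,1--000
  m54 ⊆ 11-110 [E]
  m56 ⊆ 1--000,11100-
  m57 ⊆ -110-1,111-01,11100-
  m59 ⊆ -110-1 [E]
  m61 ⊆ 1-1101,111-01
  m62 ⊆ 11-110 [E]
E = {-01111, -10000, -110-1, 0-0101, 0-1001, 01-011, 10001-, 11-110}

8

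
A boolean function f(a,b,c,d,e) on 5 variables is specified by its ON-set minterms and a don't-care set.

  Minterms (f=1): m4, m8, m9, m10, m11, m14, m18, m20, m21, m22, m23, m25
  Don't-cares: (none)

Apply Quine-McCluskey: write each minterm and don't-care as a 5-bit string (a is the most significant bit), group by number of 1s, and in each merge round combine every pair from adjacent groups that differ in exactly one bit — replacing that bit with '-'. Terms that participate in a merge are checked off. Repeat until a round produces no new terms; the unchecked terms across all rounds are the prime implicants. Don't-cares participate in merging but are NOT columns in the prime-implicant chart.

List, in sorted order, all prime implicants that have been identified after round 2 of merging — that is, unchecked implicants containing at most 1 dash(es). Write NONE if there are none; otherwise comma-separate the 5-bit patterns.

-0100, -1001, 01-10, 10-10

[col 0] 00100*, 01000*, 01001*, 01010*, 01011*, 01110*, 10010*, 10100*, 10101*, 10110*, 10111*, 11001*
[col 1] -0100, -1001, 01-10, 010-0*, 010-1*, 0100-*, 0101-*, 10-10, 101-0*, 101-1*, 1010-*, 1011-*
[col 2] 010--, 101--
Prime implicants: -0100, -1001, 01-10, 010--, 10-10, 101--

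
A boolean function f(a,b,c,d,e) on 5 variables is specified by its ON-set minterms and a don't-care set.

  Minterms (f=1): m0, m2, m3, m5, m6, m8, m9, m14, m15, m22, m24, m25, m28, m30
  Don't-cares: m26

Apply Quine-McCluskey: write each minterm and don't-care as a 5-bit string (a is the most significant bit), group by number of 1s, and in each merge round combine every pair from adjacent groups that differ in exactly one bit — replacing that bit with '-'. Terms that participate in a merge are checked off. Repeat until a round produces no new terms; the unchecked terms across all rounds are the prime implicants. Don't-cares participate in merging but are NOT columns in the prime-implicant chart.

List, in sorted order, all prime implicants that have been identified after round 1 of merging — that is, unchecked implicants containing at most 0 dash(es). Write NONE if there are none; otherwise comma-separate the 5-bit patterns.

00101

Round 0: 00000✓ 00010✓ 00011✓ 00101 00110✓ 01000✓ 01001✓ 01110✓ 01111✓ 10110✓ 11000✓ 11001✓ 11010✓ 11100✓ 11110✓
Round 1: -0110✓ -1000✓ -1001✓ -1110✓ 0-000 0-110✓ 00-10 000-0 0001- 0100-✓ 0111- 1-110✓ 11-00✓ 11-10✓ 110-0✓ 1100-✓ 111-0✓
Round 2: --110 -100- 11--0
PIs = {--110, -100-, 0-000, 00-10, 000-0, 0001-, 00101, 0111-, 11--0}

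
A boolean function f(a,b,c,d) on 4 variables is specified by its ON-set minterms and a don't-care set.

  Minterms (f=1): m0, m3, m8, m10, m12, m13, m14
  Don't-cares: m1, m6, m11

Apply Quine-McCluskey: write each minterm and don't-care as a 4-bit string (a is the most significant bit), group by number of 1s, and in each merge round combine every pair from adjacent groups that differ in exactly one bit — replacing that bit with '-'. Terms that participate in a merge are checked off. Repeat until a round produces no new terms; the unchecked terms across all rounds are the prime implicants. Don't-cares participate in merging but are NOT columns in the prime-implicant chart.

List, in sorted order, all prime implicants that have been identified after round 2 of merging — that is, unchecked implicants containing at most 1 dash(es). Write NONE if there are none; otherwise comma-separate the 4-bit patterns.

-000, -011, -110, 00-1, 000-, 101-, 110-

Round 0: 0000✓ 0001✓ 0011✓ 0110✓ 1000✓ 1010✓ 1011✓ 1100✓ 1101✓ 1110✓
Round 1: -000 -011 -110 00-1 000- 1-00✓ 1-10✓ 10-0✓ 101- 11-0✓ 110-
Round 2: 1--0
PIs = {-000, -011, -110, 00-1, 000-, 1--0, 101-, 110-}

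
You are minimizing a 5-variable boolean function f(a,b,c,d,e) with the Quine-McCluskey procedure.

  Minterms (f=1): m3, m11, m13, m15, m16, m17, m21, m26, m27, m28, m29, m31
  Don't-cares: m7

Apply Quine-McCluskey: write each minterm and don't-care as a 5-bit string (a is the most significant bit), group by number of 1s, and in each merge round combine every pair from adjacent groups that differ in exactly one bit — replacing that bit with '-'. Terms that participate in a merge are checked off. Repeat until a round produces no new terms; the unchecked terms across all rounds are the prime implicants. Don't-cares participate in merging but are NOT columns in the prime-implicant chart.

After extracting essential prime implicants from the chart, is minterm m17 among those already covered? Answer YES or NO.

Round 0: 00011✓ 00111✓ 01011✓ 01101✓ 01111✓ 10000✓ 10001✓ 10101✓ 11010✓ 11011✓ 11100✓ 11101✓ 11111✓
Round 1: -1011✓ -1101✓ -1111✓ 0-011✓ 0-111✓ 00-11✓ 01-11✓ 011-1✓ 1-101 10-01 1000- 11-11✓ 1101- 111-1✓ 1110-
Round 2: -1-11 -11-1 0--11
PIs = {-1-11, -11-1, 0--11, 1-101, 10-01, 1000-, 1101-, 1110-}
Coverage chart:
  m3: 0--11 ←essential
  m11: -1-11,0--11
  m13: -11-1 ←essential
  m15: -1-11,-11-1,0--11
  m16: 1000- ←essential
  m17: 10-01,1000-
  m21: 1-101,10-01
  m26: 1101- ←essential
  m27: -1-11,1101-
  m28: 1110- ←essential
  m29: -11-1,1-101,1110-
  m31: -1-11,-11-1
Essential: -11-1, 0--11, 1000-, 1101-, 1110-

YES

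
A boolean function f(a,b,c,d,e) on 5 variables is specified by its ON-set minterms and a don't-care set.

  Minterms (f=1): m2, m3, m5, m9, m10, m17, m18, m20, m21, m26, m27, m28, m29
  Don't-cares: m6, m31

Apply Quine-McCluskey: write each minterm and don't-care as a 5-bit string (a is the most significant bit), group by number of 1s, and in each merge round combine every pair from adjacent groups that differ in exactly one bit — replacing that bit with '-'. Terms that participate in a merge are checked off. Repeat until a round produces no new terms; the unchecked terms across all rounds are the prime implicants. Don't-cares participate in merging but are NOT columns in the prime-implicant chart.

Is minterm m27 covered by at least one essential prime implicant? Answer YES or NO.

NO

[col 0] 00010*, 00011*, 00101*, 00110*, 01001, 01010*, 10001*, 10010*, 10100*, 10101*, 11010*, 11011*, 11100*, 11101*, 11111*
[col 1] -0010*, -0101, -1010*, 0-010*, 00-10, 0001-, 1-010*, 1-100*, 1-101*, 10-01, 1010-*, 11-11, 1101-, 111-1, 1110-*
[col 2] --010, 1-10-
Prime implicants: --010, -0101, 00-10, 0001-, 01001, 1-10-, 10-01, 11-11, 1101-, 111-1
PI chart (minterm → PIs covering it):
  2 | --010,00-10,0001-
  3 | 0001-  (sole → essential)
  5 | -0101  (sole → essential)
  9 | 01001  (sole → essential)
  10 | --010  (sole → essential)
  17 | 10-01  (sole → essential)
  18 | --010  (sole → essential)
  20 | 1-10-  (sole → essential)
  21 | -0101,1-10-,10-01
  26 | --010,1101-
  27 | 11-11,1101-
  28 | 1-10-  (sole → essential)
  29 | 1-10-,111-1
Essential prime implicants: --010, -0101, 0001-, 01001, 1-10-, 10-01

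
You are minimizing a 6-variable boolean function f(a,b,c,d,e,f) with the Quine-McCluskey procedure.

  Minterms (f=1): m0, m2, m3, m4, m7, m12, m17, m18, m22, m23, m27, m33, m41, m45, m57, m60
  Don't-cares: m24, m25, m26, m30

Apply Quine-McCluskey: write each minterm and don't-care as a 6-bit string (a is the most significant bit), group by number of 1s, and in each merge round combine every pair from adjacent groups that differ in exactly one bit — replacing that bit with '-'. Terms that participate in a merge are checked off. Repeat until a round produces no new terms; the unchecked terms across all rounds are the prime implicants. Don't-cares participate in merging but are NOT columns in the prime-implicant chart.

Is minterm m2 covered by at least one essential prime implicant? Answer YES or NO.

[col 0] 000000*, 000010*, 000011*, 000100*, 000111*, 001100*, 010001*, 010010*, 010110*, 010111*, 011000*, 011001*, 011010*, 011011*, 011110*, 100001*, 101001*, 101101*, 111001*, 111100
[col 1] -11001, 0-0010, 0-0111, 00-100, 000-00, 000-11, 0000-0, 00001-, 01-001, 01-010*, 01-110*, 010-10*, 01011-, 011-10*, 0110-0*, 0110-1*, 01100-*, 01101-*, 1-1001, 10-001, 101-01
[col 2] 01--10, 0110--
Prime implicants: -11001, 0-0010, 0-0111, 00-100, 000-00, 000-11, 0000-0, 00001-, 01--10, 01-001, 01011-, 0110--, 1-1001, 10-001, 101-01, 111100
PI chart (minterm → PIs covering it):
  0 | 000-00,0000-0
  2 | 0-0010,0000-0,00001-
  3 | 000-11,00001-
  4 | 00-100,000-00
  7 | 0-0111,000-11
  12 | 00-100  (sole → essential)
  17 | 01-001  (sole → essential)
  18 | 0-0010,01--10
  22 | 01--10,01011-
  23 | 0-0111,01011-
  27 | 0110--  (sole → essential)
  33 | 10-001  (sole → essential)
  41 | 1-1001,10-001,101-01
  45 | 101-01  (sole → essential)
  57 | -11001,1-1001
  60 | 111100  (sole → essential)
Essential prime implicants: 00-100, 01-001, 0110--, 10-001, 101-01, 111100

NO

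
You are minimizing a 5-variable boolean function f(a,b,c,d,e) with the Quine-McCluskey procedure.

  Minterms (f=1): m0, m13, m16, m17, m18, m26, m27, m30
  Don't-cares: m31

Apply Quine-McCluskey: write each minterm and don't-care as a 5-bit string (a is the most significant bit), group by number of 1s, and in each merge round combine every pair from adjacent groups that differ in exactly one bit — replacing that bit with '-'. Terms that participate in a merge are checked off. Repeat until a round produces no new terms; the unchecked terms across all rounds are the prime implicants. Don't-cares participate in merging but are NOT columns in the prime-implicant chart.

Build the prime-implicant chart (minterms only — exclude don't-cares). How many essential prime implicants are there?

Round 0: 00000✓ 01101 10000✓ 10001✓ 10010✓ 11010✓ 11011✓ 11110✓ 11111✓
Round 1: -0000 1-010 100-0 1000- 11-10✓ 11-11✓ 1101-✓ 1111-✓
Round 2: 11-1-
PIs = {-0000, 01101, 1-010, 100-0, 1000-, 11-1-}
Coverage chart:
  m0: -0000 ←essential
  m13: 01101 ←essential
  m16: -0000,100-0,1000-
  m17: 1000- ←essential
  m18: 1-010,100-0
  m26: 1-010,11-1-
  m27: 11-1- ←essential
  m30: 11-1- ←essential
Essential: -0000, 01101, 1000-, 11-1-

4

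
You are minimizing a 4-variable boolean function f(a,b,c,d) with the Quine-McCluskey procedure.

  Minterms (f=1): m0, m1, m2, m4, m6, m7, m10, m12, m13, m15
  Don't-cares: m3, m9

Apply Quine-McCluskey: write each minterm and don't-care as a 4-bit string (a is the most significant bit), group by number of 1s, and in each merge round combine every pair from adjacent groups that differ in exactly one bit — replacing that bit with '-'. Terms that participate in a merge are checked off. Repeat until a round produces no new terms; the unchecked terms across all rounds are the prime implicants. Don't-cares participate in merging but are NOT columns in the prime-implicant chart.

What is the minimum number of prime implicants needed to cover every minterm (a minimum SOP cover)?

5

size-2^0 implicants → 0000(✓)  0001(✓)  0010(✓)  0011(✓)  0100(✓)  0110(✓)  0111(✓)  1001(✓)  1010(✓)  1100(✓)  1101(✓)  1111(✓)
size-2^1 implicants → -001  -010  -100  -111  0-00(✓)  0-10(✓)  0-11(✓)  00-0(✓)  00-1(✓)  000-(✓)  001-(✓)  01-0(✓)  011-(✓)  1-01  11-1  110-
size-2^2 implicants → 0--0  0-1-  00--
Unchecked terms (primes): -001, -010, -100, -111, 0--0, 0-1-, 00--, 1-01, 11-1, 110-
Minterm coverage:
  m0 ⊆ 0--0,00--
  m1 ⊆ -001,00--
  m2 ⊆ -010,0--0,0-1-,00--
  m4 ⊆ -100,0--0
  m6 ⊆ 0--0,0-1-
  m7 ⊆ -111,0-1-
  m10 ⊆ -010 [E]
  m12 ⊆ -100,110-
  m13 ⊆ 1-01,11-1,110-
  m15 ⊆ -111,11-1
E = {-010}
Petrick residual → -001, -111, 0--0, 110-
Cover = b'c'd + b'cd' + bcd + a'd' + abc'  |cover|=5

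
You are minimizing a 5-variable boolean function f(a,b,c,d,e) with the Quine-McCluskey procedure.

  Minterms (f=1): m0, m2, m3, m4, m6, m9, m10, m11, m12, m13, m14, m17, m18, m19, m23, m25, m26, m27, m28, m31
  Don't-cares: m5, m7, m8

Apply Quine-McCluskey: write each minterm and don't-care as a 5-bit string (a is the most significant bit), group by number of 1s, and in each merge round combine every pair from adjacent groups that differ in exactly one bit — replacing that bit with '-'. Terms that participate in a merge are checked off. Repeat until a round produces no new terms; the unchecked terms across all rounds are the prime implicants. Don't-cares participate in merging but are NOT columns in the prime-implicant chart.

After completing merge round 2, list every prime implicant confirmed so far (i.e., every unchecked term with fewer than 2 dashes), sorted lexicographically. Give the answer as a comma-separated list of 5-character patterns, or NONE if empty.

Round 0: 00000✓ 00010✓ 00011✓ 00100✓ 00101✓ 00110✓ 00111✓ 01000✓ 01001✓ 01010✓ 01011✓ 01100✓ 01101✓ 01110✓ 10001✓ 10010✓ 10011✓ 10111✓ 11001✓ 11010✓ 11011✓ 11100✓ 11111✓
Round 1: -0010✓ -0011✓ -0111✓ -1001✓ -1010✓ -1011✓ -1100 0-000✓ 0-010✓ 0-011✓ 0-100✓ 0-101✓ 0-110✓ 00-00✓ 00-10✓ 00-11✓ 000-0✓ 0001-✓ 001-0✓ 001-1✓ 0010-✓ 0011-✓ 01-00✓ 01-01✓ 01-10✓ 010-0✓ 010-1✓ 0100-✓ 0101-✓ 011-0✓ 0110-✓ 1-001✓ 1-010✓ 1-011✓ 1-111✓ 10-11✓ 100-1✓ 1001-✓ 11-11✓ 110-1✓ 1101-✓
Round 2: --010✓ --011✓ -0-11 -001-✓ -10-1 -101-✓ 0--00✓ 0--10✓ 0-0-0✓ 0-01-✓ 0-1-0✓ 0-10- 00--0✓ 00-1- 001-- 01--0✓ 01-0- 010-- 1--11 1-0-1 1-01-✓
Round 3: --01- 0---0
PIs = {--01-, -0-11, -10-1, -1100, 0---0, 0-10-, 00-1-, 001--, 01-0-, 010--, 1--11, 1-0-1}

-1100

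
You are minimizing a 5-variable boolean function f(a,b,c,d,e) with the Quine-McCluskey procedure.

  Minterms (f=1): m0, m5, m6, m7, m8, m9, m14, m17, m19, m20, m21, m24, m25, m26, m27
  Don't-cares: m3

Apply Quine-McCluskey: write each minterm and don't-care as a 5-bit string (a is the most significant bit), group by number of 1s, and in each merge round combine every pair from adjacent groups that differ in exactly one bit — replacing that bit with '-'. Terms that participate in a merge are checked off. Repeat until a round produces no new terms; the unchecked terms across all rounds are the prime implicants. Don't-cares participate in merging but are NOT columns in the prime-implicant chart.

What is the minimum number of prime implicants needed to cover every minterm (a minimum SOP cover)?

[col 0] 00000*, 00011*, 00101*, 00110*, 00111*, 01000*, 01001*, 01110*, 10001*, 10011*, 10100*, 10101*, 11000*, 11001*, 11010*, 11011*
[col 1] -0011, -0101, -1000*, -1001*, 0-000, 0-110, 00-11, 001-1, 0011-, 0100-*, 1-001*, 1-011*, 10-01, 100-1*, 1010-, 110-0*, 110-1*, 1100-*, 1101-*
[col 2] -100-, 1-0-1, 110--
Prime implicants: -0011, -0101, -100-, 0-000, 0-110, 00-11, 001-1, 0011-, 1-0-1, 10-01, 1010-, 110--
PI chart (minterm → PIs covering it):
  0 | 0-000  (sole → essential)
  5 | -0101,001-1
  6 | 0-110,0011-
  7 | 00-11,001-1,0011-
  8 | -100-,0-000
  9 | -100-  (sole → essential)
  14 | 0-110  (sole → essential)
  17 | 1-0-1,10-01
  19 | -0011,1-0-1
  20 | 1010-  (sole → essential)
  21 | -0101,10-01,1010-
  24 | -100-,110--
  25 | -100-,1-0-1,110--
  26 | 110--  (sole → essential)
  27 | 1-0-1,110--
Essential prime implicants: -100-, 0-000, 0-110, 1010-, 110--
Petrick residual → 001-1, 1-0-1
Minimum SOP uses 7 PIs: bc'd' + a'c'd'e' + a'cde' + a'b'ce + ac'e + ab'cd' + abc'

7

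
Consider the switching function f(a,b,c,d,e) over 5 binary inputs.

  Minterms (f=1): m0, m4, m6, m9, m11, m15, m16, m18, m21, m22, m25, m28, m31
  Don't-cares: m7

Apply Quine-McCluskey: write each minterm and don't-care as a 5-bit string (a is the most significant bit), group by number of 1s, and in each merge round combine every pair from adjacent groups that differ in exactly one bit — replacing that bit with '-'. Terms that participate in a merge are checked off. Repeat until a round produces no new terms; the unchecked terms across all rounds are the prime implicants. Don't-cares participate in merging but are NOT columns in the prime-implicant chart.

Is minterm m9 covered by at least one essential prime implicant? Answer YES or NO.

[col 0] 00000*, 00100*, 00110*, 00111*, 01001*, 01011*, 01111*, 10000*, 10010*, 10101, 10110*, 11001*, 11100, 11111*
[col 1] -0000, -0110, -1001, -1111, 0-111, 00-00, 001-0, 0011-, 01-11, 010-1, 10-10, 100-0
Prime implicants: -0000, -0110, -1001, -1111, 0-111, 00-00, 001-0, 0011-, 01-11, 010-1, 10-10, 100-0, 10101, 11100
PI chart (minterm → PIs covering it):
  0 | -0000,00-00
  4 | 00-00,001-0
  6 | -0110,001-0,0011-
  9 | -1001,010-1
  11 | 01-11,010-1
  15 | -1111,0-111,01-11
  16 | -0000,100-0
  18 | 10-10,100-0
  21 | 10101  (sole → essential)
  22 | -0110,10-10
  25 | -1001  (sole → essential)
  28 | 11100  (sole → essential)
  31 | -1111  (sole → essential)
Essential prime implicants: -1001, -1111, 10101, 11100

YES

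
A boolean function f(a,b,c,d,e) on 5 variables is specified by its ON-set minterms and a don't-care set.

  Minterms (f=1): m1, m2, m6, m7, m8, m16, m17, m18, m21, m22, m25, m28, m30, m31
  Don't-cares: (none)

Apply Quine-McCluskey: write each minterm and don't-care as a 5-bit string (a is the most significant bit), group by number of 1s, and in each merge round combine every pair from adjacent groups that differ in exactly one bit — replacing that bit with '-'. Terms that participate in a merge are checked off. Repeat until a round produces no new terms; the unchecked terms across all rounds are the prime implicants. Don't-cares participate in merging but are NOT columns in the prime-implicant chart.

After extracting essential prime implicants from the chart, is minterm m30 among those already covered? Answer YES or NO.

[col 0] 00001*, 00010*, 00110*, 00111*, 01000, 10000*, 10001*, 10010*, 10101*, 10110*, 11001*, 11100*, 11110*, 11111*
[col 1] -0001, -0010*, -0110*, 00-10*, 0011-, 1-001, 1-110, 10-01, 10-10*, 100-0, 1000-, 111-0, 1111-
[col 2] -0-10
Prime implicants: -0-10, -0001, 0011-, 01000, 1-001, 1-110, 10-01, 100-0, 1000-, 111-0, 1111-
PI chart (minterm → PIs covering it):
  1 | -0001  (sole → essential)
  2 | -0-10  (sole → essential)
  6 | -0-10,0011-
  7 | 0011-  (sole → essential)
  8 | 01000  (sole → essential)
  16 | 100-0,1000-
  17 | -0001,1-001,10-01,1000-
  18 | -0-10,100-0
  21 | 10-01  (sole → essential)
  22 | -0-10,1-110
  25 | 1-001  (sole → essential)
  28 | 111-0  (sole → essential)
  30 | 1-110,111-0,1111-
  31 | 1111-  (sole → essential)
Essential prime implicants: -0-10, -0001, 0011-, 01000, 1-001, 10-01, 111-0, 1111-

YES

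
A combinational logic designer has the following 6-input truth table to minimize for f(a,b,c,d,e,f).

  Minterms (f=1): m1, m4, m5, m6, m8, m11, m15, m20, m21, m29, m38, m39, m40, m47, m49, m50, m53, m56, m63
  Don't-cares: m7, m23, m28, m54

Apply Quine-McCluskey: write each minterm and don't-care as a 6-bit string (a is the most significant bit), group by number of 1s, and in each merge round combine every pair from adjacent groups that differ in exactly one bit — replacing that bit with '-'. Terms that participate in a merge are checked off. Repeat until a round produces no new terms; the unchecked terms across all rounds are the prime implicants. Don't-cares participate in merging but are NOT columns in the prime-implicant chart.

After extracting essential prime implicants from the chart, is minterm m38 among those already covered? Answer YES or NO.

[col 0] 000001*, 000100*, 000101*, 000110*, 000111*, 001000*, 001011*, 001111*, 010100*, 010101*, 010111*, 011100*, 011101*, 100110*, 100111*, 101000*, 101111*, 110001*, 110010*, 110101*, 110110*, 111000*, 111111*
[col 1] -00110*, -00111*, -01000, -01111*, -10101, 0-0100*, 0-0101*, 0-0111*, 00-111*, 000-01, 0001-0*, 0001-1*, 00010-*, 00011-*, 001-11, 01-100*, 01-101*, 0101-1*, 01010-*, 01110-*, 1-0110, 1-1000, 1-1111, 10-111*, 10011-*, 110-01, 110-10
[col 2] -0-111, -0011-, 0-01-1, 0-010-, 0001--, 01-10-
Prime implicants: -0-111, -0011-, -01000, -10101, 0-01-1, 0-010-, 000-01, 0001--, 001-11, 01-10-, 1-0110, 1-1000, 1-1111, 110-01, 110-10
PI chart (minterm → PIs covering it):
  1 | 000-01  (sole → essential)
  4 | 0-010-,0001--
  5 | 0-01-1,0-010-,000-01,0001--
  6 | -0011-,0001--
  8 | -01000  (sole → essential)
  11 | 001-11  (sole → essential)
  15 | -0-111,001-11
  20 | 0-010-,01-10-
  21 | -10101,0-01-1,0-010-,01-10-
  29 | 01-10-  (sole → essential)
  38 | -0011-,1-0110
  39 | -0-111,-0011-
  40 | -01000,1-1000
  47 | -0-111,1-1111
  49 | 110-01  (sole → essential)
  50 | 110-10  (sole → essential)
  53 | -10101,110-01
  56 | 1-1000  (sole → essential)
  63 | 1-1111  (sole → essential)
Essential prime implicants: -01000, 000-01, 001-11, 01-10-, 1-1000, 1-1111, 110-01, 110-10

NO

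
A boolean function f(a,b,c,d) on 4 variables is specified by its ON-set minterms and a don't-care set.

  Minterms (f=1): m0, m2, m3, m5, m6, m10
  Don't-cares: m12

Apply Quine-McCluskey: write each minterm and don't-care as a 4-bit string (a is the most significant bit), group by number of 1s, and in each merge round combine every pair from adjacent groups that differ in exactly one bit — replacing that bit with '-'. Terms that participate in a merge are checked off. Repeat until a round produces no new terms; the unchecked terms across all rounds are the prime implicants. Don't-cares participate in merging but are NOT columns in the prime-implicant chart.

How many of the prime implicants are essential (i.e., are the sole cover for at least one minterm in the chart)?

5

Round 0: 0000✓ 0010✓ 0011✓ 0101 0110✓ 1010✓ 1100
Round 1: -010 0-10 00-0 001-
PIs = {-010, 0-10, 00-0, 001-, 0101, 1100}
Coverage chart:
  m0: 00-0 ←essential
  m2: -010,0-10,00-0,001-
  m3: 001- ←essential
  m5: 0101 ←essential
  m6: 0-10 ←essential
  m10: -010 ←essential
Essential: -010, 0-10, 00-0, 001-, 0101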